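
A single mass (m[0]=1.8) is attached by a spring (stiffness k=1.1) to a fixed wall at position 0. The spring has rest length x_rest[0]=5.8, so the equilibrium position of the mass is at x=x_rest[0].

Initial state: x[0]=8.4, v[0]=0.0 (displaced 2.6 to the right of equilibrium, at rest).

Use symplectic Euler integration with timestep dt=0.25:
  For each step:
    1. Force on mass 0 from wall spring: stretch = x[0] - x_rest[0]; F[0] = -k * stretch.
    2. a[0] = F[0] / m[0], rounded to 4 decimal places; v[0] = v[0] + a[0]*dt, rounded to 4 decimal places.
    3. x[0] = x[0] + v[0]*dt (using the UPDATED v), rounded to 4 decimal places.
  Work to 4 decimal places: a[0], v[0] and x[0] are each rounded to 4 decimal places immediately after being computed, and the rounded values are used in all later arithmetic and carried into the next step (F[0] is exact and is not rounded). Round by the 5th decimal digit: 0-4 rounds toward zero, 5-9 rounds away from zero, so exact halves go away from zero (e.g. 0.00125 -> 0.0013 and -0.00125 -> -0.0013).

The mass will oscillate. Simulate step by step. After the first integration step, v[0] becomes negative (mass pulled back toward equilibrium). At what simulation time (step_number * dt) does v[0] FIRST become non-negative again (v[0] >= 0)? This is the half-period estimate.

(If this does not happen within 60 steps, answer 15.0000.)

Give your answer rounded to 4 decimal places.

Step 0: x=[8.4000] v=[0.0000]
Step 1: x=[8.3007] v=[-0.3972]
Step 2: x=[8.1059] v=[-0.7793]
Step 3: x=[7.8230] v=[-1.1316]
Step 4: x=[7.4628] v=[-1.4407]
Step 5: x=[7.0391] v=[-1.6948]
Step 6: x=[6.5681] v=[-1.8841]
Step 7: x=[6.0677] v=[-2.0015]
Step 8: x=[5.5571] v=[-2.0424]
Step 9: x=[5.0558] v=[-2.0053]
Step 10: x=[4.5829] v=[-1.8916]
Step 11: x=[4.1565] v=[-1.7057]
Step 12: x=[3.7929] v=[-1.4546]
Step 13: x=[3.5059] v=[-1.1480]
Step 14: x=[3.3065] v=[-0.7975]
Step 15: x=[3.2024] v=[-0.4166]
Step 16: x=[3.1975] v=[-0.0198]
Step 17: x=[3.2920] v=[0.3778]
First v>=0 after going negative at step 17, time=4.2500

Answer: 4.2500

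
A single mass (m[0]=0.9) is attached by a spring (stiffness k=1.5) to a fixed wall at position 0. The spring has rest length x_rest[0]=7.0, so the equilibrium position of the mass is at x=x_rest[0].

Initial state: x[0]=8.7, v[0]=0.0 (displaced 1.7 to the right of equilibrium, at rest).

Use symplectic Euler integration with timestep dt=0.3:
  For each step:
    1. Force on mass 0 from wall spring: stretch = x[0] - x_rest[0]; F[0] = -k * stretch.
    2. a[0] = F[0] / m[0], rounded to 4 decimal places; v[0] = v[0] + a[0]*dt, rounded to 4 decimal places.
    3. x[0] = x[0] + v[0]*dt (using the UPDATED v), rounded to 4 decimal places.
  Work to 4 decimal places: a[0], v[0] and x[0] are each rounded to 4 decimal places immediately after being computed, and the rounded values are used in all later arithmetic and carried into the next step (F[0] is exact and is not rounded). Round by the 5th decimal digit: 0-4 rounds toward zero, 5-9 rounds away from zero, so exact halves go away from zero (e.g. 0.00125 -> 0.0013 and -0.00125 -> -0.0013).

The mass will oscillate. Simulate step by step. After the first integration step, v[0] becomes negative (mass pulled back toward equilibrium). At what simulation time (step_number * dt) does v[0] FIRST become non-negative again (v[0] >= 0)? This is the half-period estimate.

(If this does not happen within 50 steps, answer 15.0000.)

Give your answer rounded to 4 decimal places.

Answer: 2.7000

Derivation:
Step 0: x=[8.7000] v=[0.0000]
Step 1: x=[8.4450] v=[-0.8500]
Step 2: x=[7.9733] v=[-1.5725]
Step 3: x=[7.3555] v=[-2.0592]
Step 4: x=[6.6844] v=[-2.2370]
Step 5: x=[6.0606] v=[-2.0792]
Step 6: x=[5.5778] v=[-1.6095]
Step 7: x=[5.3083] v=[-0.8984]
Step 8: x=[5.2925] v=[-0.0526]
Step 9: x=[5.5328] v=[0.8011]
First v>=0 after going negative at step 9, time=2.7000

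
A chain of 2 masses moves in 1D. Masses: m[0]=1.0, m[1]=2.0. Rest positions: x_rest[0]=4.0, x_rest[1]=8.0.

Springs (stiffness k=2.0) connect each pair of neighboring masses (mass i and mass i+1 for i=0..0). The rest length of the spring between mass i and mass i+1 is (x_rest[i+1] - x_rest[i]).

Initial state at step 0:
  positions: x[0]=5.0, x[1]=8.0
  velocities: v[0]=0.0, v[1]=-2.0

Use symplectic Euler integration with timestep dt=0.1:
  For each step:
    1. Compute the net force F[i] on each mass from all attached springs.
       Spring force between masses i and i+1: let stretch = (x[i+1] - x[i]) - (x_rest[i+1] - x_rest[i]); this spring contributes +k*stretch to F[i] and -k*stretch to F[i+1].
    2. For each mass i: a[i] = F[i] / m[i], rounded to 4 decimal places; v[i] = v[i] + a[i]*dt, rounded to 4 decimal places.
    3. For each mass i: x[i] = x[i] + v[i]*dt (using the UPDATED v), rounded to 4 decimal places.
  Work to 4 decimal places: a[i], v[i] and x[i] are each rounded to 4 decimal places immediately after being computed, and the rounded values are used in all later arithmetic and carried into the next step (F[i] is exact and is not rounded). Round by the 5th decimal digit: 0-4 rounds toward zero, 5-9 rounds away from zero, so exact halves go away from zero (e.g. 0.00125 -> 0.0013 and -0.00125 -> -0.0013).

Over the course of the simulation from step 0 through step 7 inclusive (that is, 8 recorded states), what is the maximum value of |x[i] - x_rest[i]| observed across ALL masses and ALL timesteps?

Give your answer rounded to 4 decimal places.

Answer: 1.0512

Derivation:
Step 0: x=[5.0000 8.0000] v=[0.0000 -2.0000]
Step 1: x=[4.9800 7.8100] v=[-0.2000 -1.9000]
Step 2: x=[4.9366 7.6317] v=[-0.4340 -1.7830]
Step 3: x=[4.8671 7.4665] v=[-0.6950 -1.6525]
Step 4: x=[4.7696 7.3153] v=[-0.9751 -1.5124]
Step 5: x=[4.6430 7.1786] v=[-1.2660 -1.3670]
Step 6: x=[4.4871 7.0565] v=[-1.5589 -1.2206]
Step 7: x=[4.3026 6.9488] v=[-1.8450 -1.0775]
Max displacement = 1.0512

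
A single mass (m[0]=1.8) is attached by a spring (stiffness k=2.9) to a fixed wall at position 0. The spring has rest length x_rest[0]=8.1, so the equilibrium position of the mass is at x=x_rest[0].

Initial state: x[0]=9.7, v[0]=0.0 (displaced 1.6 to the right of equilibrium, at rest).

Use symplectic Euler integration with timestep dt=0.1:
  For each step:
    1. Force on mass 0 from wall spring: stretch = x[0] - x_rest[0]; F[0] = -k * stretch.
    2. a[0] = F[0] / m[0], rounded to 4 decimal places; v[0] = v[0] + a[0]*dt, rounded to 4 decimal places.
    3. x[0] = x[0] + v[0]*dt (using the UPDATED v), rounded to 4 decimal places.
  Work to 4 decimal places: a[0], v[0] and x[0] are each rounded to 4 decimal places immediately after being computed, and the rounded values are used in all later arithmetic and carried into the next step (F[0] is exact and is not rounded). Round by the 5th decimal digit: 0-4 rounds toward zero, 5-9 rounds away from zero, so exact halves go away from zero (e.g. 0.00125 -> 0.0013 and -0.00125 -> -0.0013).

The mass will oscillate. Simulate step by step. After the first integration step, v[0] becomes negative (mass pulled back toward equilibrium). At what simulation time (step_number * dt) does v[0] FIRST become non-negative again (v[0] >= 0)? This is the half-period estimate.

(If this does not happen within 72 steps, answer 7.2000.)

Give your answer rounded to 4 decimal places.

Answer: 2.5000

Derivation:
Step 0: x=[9.7000] v=[0.0000]
Step 1: x=[9.6742] v=[-0.2578]
Step 2: x=[9.6231] v=[-0.5114]
Step 3: x=[9.5474] v=[-0.7568]
Step 4: x=[9.4484] v=[-0.9900]
Step 5: x=[9.3277] v=[-1.2072]
Step 6: x=[9.1872] v=[-1.4050]
Step 7: x=[9.0292] v=[-1.5802]
Step 8: x=[8.8562] v=[-1.7299]
Step 9: x=[8.6710] v=[-1.8517]
Step 10: x=[8.4766] v=[-1.9437]
Step 11: x=[8.2762] v=[-2.0044]
Step 12: x=[8.0729] v=[-2.0328]
Step 13: x=[7.8701] v=[-2.0284]
Step 14: x=[7.6710] v=[-1.9914]
Step 15: x=[7.4788] v=[-1.9223]
Step 16: x=[7.2966] v=[-1.8222]
Step 17: x=[7.1273] v=[-1.6928]
Step 18: x=[6.9737] v=[-1.5361]
Step 19: x=[6.8382] v=[-1.3546]
Step 20: x=[6.7231] v=[-1.1513]
Step 21: x=[6.6302] v=[-0.9295]
Step 22: x=[6.5609] v=[-0.6927]
Step 23: x=[6.5164] v=[-0.4447]
Step 24: x=[6.4974] v=[-0.1896]
Step 25: x=[6.5043] v=[0.0686]
First v>=0 after going negative at step 25, time=2.5000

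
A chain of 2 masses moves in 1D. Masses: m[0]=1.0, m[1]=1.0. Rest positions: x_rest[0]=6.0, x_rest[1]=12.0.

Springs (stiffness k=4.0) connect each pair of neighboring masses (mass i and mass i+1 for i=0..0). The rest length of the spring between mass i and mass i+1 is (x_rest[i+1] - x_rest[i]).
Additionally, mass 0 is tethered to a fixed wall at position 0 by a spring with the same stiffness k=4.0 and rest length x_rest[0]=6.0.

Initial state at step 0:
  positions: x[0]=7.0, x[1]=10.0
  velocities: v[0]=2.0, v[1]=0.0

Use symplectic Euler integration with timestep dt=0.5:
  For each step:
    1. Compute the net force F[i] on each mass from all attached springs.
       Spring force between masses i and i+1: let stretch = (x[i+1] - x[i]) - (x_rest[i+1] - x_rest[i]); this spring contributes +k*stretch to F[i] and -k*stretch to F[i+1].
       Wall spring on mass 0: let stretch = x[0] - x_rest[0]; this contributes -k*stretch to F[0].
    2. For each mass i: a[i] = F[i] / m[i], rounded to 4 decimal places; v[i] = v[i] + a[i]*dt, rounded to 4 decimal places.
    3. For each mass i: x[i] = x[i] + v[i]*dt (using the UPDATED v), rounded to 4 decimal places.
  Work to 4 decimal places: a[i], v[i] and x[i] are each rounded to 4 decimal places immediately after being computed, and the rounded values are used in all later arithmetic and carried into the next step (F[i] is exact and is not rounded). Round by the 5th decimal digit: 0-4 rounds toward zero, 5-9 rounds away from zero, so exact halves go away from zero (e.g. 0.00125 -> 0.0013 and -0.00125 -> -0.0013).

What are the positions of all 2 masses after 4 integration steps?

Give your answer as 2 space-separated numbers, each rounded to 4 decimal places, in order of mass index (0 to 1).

Step 0: x=[7.0000 10.0000] v=[2.0000 0.0000]
Step 1: x=[4.0000 13.0000] v=[-6.0000 6.0000]
Step 2: x=[6.0000 13.0000] v=[4.0000 0.0000]
Step 3: x=[9.0000 12.0000] v=[6.0000 -2.0000]
Step 4: x=[6.0000 14.0000] v=[-6.0000 4.0000]

Answer: 6.0000 14.0000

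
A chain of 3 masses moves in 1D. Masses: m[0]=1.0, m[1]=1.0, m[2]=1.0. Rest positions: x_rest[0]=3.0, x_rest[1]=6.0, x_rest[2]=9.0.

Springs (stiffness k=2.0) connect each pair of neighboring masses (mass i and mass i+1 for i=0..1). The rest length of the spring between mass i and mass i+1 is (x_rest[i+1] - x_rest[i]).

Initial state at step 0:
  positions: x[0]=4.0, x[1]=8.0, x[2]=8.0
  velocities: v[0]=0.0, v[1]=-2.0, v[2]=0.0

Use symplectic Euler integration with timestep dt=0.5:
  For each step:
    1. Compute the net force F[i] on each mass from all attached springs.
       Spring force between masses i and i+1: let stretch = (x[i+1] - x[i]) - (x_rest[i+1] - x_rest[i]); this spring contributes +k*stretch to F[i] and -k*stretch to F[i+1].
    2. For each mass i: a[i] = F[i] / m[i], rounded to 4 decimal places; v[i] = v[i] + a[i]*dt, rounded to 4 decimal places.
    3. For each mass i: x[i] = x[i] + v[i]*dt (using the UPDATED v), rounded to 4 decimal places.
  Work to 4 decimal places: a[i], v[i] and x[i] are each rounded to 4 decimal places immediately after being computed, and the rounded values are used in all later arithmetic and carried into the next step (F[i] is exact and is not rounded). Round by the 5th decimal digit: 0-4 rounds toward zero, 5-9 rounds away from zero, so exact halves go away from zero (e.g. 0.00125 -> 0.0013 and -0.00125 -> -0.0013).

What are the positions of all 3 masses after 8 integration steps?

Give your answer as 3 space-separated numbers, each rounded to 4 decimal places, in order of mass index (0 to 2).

Step 0: x=[4.0000 8.0000 8.0000] v=[0.0000 -2.0000 0.0000]
Step 1: x=[4.5000 5.0000 9.5000] v=[1.0000 -6.0000 3.0000]
Step 2: x=[3.7500 4.0000 10.2500] v=[-1.5000 -2.0000 1.5000]
Step 3: x=[1.6250 6.0000 9.3750] v=[-4.2500 4.0000 -1.7500]
Step 4: x=[0.1875 7.5000 8.3125] v=[-2.8750 3.0000 -2.1250]
Step 5: x=[0.9063 5.7500 8.3438] v=[1.4375 -3.5000 0.0625]
Step 6: x=[2.5469 2.8751 8.5782] v=[3.2812 -5.7499 0.4687]
Step 7: x=[2.8516 2.6876 7.4610] v=[0.6094 -0.3750 -2.2344]
Step 8: x=[1.5743 4.9688 5.4571] v=[-2.5546 4.5624 -4.0078]

Answer: 1.5743 4.9688 5.4571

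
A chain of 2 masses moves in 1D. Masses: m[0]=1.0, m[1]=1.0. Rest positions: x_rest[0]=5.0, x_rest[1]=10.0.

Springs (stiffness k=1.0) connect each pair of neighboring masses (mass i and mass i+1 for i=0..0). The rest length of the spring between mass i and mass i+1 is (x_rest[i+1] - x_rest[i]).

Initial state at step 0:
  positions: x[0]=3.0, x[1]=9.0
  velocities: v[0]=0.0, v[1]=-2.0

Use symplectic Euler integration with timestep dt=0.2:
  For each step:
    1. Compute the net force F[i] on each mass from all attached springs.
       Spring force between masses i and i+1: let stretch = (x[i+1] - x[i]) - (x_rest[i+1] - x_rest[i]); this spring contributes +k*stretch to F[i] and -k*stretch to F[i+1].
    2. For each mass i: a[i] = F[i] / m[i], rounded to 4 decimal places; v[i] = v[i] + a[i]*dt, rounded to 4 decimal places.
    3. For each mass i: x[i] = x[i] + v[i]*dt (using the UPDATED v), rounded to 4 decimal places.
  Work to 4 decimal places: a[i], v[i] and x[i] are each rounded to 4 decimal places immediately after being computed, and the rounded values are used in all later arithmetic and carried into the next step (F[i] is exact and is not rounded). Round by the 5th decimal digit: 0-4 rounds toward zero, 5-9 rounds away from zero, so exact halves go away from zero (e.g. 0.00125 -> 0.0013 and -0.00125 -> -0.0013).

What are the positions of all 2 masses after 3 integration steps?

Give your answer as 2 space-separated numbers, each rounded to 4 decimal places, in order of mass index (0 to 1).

Answer: 3.1615 7.6385

Derivation:
Step 0: x=[3.0000 9.0000] v=[0.0000 -2.0000]
Step 1: x=[3.0400 8.5600] v=[0.2000 -2.2000]
Step 2: x=[3.1008 8.0992] v=[0.3040 -2.3040]
Step 3: x=[3.1615 7.6385] v=[0.3037 -2.3037]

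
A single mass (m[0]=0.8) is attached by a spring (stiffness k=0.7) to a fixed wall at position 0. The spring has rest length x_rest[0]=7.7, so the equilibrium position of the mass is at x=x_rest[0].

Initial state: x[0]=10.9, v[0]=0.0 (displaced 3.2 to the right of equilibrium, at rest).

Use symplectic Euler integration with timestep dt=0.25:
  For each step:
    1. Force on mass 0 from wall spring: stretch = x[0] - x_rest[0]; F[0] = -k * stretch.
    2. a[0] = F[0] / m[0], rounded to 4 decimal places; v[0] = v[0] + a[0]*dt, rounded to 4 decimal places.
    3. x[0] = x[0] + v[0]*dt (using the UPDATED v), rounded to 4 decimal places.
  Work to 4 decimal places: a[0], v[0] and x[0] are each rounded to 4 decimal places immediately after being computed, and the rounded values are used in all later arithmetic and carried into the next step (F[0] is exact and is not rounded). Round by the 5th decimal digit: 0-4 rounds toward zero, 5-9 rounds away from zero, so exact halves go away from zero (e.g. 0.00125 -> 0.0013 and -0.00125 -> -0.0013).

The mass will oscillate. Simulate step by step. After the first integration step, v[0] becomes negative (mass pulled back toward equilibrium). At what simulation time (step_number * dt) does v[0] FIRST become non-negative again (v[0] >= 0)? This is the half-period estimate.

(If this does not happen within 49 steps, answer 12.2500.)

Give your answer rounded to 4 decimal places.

Step 0: x=[10.9000] v=[0.0000]
Step 1: x=[10.7250] v=[-0.7000]
Step 2: x=[10.3846] v=[-1.3617]
Step 3: x=[9.8974] v=[-1.9490]
Step 4: x=[9.2900] v=[-2.4297]
Step 5: x=[8.5956] v=[-2.7775]
Step 6: x=[7.8523] v=[-2.9734]
Step 7: x=[7.1006] v=[-3.0067]
Step 8: x=[6.3817] v=[-2.8756]
Step 9: x=[5.7349] v=[-2.5872]
Step 10: x=[5.1956] v=[-2.1573]
Step 11: x=[4.7932] v=[-1.6095]
Step 12: x=[4.5498] v=[-0.9736]
Step 13: x=[4.4787] v=[-0.2845]
Step 14: x=[4.5838] v=[0.4202]
First v>=0 after going negative at step 14, time=3.5000

Answer: 3.5000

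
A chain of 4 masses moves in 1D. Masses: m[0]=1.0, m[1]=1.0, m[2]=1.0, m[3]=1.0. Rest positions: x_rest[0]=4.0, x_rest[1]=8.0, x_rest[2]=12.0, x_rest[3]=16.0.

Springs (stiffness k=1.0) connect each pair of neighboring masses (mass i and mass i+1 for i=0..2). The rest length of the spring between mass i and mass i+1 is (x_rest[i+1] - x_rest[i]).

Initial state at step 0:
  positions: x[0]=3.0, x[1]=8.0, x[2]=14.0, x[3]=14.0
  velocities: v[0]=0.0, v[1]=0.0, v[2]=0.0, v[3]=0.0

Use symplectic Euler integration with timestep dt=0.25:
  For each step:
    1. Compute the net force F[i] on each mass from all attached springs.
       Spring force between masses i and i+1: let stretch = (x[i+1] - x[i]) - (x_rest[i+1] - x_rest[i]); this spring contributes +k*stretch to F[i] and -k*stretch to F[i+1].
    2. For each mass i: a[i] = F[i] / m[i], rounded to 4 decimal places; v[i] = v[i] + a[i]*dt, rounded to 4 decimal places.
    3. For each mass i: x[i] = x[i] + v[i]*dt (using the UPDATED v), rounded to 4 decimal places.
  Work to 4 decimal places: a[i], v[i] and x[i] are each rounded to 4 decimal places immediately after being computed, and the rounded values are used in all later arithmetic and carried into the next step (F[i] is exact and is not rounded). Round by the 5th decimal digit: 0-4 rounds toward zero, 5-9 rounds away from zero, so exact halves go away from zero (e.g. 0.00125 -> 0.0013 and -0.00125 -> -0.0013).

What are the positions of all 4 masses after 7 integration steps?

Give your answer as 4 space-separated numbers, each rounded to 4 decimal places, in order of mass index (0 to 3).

Answer: 4.4774 7.6183 9.6240 17.2807

Derivation:
Step 0: x=[3.0000 8.0000 14.0000 14.0000] v=[0.0000 0.0000 0.0000 0.0000]
Step 1: x=[3.0625 8.0625 13.6250 14.2500] v=[0.2500 0.2500 -1.5000 1.0000]
Step 2: x=[3.1875 8.1602 12.9414 14.7110] v=[0.5000 0.3906 -2.7344 1.8438]
Step 3: x=[3.3733 8.2459 12.0696 15.3114] v=[0.7432 0.3427 -3.4873 2.4014]
Step 4: x=[3.6137 8.2660 11.1614 15.9592] v=[0.9614 0.0805 -3.6328 2.5910]
Step 5: x=[3.8948 8.1763 10.3721 16.5571] v=[1.1245 -0.3587 -3.1572 2.3916]
Step 6: x=[4.1935 7.9563 9.8321 17.0185] v=[1.1949 -0.8801 -2.1599 1.8454]
Step 7: x=[4.4774 7.6183 9.6240 17.2807] v=[1.1356 -1.3519 -0.8323 1.0488]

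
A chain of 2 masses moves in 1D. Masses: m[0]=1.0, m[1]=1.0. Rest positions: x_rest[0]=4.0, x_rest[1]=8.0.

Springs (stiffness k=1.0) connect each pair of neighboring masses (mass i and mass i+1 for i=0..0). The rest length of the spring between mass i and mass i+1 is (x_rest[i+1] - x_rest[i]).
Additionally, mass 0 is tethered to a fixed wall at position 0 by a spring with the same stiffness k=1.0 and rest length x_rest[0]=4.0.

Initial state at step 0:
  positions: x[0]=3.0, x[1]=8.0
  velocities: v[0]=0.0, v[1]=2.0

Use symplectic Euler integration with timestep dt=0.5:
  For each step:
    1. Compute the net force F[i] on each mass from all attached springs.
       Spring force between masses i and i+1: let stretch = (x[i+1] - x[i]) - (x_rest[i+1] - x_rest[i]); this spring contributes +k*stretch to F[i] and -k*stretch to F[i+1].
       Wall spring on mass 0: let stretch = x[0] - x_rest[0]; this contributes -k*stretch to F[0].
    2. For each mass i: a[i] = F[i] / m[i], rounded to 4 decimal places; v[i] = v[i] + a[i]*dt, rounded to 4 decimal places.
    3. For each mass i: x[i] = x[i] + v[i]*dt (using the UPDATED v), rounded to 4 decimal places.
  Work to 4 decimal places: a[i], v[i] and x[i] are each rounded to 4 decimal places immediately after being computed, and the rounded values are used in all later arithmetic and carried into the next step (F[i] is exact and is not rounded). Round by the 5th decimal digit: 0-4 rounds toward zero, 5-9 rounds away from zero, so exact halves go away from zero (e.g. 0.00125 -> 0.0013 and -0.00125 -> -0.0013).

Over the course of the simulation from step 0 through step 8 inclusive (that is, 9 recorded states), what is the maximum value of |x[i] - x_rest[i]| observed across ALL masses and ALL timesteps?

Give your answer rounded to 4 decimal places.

Step 0: x=[3.0000 8.0000] v=[0.0000 2.0000]
Step 1: x=[3.5000 8.7500] v=[1.0000 1.5000]
Step 2: x=[4.4375 9.1875] v=[1.8750 0.8750]
Step 3: x=[5.4532 9.4375] v=[2.0313 0.5000]
Step 4: x=[6.1017 9.6915] v=[1.2969 0.5079]
Step 5: x=[6.1222 10.0480] v=[0.0410 0.7130]
Step 6: x=[5.5936 10.4231] v=[-1.0572 0.7501]
Step 7: x=[4.8740 10.5908] v=[-1.4393 0.3354]
Step 8: x=[4.3651 10.3293] v=[-1.0179 -0.5230]
Max displacement = 2.5908

Answer: 2.5908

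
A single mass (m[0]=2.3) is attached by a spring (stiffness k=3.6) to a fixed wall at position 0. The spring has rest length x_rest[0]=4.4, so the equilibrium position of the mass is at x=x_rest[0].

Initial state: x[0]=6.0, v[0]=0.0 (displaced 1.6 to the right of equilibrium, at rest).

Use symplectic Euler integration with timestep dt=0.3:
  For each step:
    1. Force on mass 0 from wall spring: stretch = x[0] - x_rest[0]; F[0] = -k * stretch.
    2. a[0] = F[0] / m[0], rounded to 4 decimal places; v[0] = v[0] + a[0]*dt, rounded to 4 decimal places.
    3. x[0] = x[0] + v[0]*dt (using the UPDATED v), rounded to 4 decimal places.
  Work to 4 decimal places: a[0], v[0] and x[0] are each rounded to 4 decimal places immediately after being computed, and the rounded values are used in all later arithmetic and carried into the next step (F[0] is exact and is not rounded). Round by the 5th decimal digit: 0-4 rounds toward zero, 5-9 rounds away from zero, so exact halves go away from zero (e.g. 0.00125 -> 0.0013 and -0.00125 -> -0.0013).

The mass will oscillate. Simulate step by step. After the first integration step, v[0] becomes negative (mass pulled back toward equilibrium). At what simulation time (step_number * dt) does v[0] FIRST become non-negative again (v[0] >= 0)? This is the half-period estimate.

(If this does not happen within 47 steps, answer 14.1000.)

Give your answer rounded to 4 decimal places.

Answer: 2.7000

Derivation:
Step 0: x=[6.0000] v=[0.0000]
Step 1: x=[5.7746] v=[-0.7513]
Step 2: x=[5.3556] v=[-1.3968]
Step 3: x=[4.8020] v=[-1.8455]
Step 4: x=[4.1917] v=[-2.0343]
Step 5: x=[3.6108] v=[-1.9365]
Step 6: x=[3.1410] v=[-1.5659]
Step 7: x=[2.8486] v=[-0.9747]
Step 8: x=[2.7747] v=[-0.2462]
Step 9: x=[2.9298] v=[0.5170]
First v>=0 after going negative at step 9, time=2.7000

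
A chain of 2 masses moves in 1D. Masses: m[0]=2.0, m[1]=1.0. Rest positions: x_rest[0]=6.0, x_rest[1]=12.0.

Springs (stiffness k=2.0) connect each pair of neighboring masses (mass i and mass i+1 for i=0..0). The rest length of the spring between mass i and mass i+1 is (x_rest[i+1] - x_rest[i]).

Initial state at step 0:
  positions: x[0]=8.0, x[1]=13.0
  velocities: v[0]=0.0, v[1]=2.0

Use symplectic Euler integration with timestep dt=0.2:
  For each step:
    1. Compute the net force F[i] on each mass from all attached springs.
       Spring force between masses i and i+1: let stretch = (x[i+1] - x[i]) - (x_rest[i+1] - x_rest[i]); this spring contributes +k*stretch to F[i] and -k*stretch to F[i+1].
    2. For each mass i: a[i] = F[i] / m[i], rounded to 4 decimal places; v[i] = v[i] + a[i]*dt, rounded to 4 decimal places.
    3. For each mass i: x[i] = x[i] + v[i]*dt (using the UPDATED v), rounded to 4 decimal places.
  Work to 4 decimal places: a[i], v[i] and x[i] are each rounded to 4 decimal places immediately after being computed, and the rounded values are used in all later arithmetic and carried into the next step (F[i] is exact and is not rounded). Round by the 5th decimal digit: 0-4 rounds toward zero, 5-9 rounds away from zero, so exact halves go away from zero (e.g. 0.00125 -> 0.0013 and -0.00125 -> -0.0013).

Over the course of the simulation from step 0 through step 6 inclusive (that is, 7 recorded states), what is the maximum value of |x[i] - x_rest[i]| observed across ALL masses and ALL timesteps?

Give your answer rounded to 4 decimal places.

Answer: 3.5777

Derivation:
Step 0: x=[8.0000 13.0000] v=[0.0000 2.0000]
Step 1: x=[7.9600 13.4800] v=[-0.2000 2.4000]
Step 2: x=[7.9008 13.9984] v=[-0.2960 2.5920]
Step 3: x=[7.8455 14.5090] v=[-0.2765 2.5530]
Step 4: x=[7.8167 14.9665] v=[-0.1438 2.2876]
Step 5: x=[7.8339 15.3320] v=[0.0862 1.8277]
Step 6: x=[7.9111 15.5777] v=[0.3858 1.2285]
Max displacement = 3.5777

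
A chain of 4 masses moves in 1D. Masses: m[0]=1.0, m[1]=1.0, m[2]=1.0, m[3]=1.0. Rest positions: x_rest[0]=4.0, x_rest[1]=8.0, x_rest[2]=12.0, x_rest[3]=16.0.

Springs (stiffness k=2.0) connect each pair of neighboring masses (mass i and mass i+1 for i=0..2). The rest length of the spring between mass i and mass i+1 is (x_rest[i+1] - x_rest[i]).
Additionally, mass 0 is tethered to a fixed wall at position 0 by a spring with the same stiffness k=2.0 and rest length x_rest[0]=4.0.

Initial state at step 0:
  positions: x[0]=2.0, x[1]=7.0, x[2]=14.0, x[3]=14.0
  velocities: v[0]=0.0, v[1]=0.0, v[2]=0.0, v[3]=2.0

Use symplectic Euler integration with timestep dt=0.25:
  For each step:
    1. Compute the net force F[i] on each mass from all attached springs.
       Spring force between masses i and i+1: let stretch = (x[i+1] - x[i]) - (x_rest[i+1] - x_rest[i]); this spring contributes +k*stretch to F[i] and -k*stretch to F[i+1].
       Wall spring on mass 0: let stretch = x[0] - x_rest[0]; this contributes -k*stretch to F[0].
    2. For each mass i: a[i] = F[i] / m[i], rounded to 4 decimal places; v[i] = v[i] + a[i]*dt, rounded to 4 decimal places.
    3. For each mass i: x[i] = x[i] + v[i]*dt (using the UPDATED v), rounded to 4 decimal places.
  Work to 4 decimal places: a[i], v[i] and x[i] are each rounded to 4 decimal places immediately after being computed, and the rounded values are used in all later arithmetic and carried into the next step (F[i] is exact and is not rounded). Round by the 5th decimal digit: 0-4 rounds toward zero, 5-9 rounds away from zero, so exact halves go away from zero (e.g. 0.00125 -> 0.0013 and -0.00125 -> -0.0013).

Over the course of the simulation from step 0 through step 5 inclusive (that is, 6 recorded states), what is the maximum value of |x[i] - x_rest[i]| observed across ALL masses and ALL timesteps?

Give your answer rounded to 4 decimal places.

Step 0: x=[2.0000 7.0000 14.0000 14.0000] v=[0.0000 0.0000 0.0000 2.0000]
Step 1: x=[2.3750 7.2500 13.1250 15.0000] v=[1.5000 1.0000 -3.5000 4.0000]
Step 2: x=[3.0625 7.6250 11.7500 16.2656] v=[2.7500 1.5000 -5.5000 5.0625]
Step 3: x=[3.9375 7.9453 10.4238 17.4668] v=[3.5000 1.2813 -5.3047 4.8047]
Step 4: x=[4.8213 8.0745 9.6682 18.2876] v=[3.5352 0.5167 -3.0225 3.2832]
Step 5: x=[5.5091 7.9962 9.7908 18.5310] v=[2.7512 -0.3131 0.4904 0.9735]
Max displacement = 2.5310

Answer: 2.5310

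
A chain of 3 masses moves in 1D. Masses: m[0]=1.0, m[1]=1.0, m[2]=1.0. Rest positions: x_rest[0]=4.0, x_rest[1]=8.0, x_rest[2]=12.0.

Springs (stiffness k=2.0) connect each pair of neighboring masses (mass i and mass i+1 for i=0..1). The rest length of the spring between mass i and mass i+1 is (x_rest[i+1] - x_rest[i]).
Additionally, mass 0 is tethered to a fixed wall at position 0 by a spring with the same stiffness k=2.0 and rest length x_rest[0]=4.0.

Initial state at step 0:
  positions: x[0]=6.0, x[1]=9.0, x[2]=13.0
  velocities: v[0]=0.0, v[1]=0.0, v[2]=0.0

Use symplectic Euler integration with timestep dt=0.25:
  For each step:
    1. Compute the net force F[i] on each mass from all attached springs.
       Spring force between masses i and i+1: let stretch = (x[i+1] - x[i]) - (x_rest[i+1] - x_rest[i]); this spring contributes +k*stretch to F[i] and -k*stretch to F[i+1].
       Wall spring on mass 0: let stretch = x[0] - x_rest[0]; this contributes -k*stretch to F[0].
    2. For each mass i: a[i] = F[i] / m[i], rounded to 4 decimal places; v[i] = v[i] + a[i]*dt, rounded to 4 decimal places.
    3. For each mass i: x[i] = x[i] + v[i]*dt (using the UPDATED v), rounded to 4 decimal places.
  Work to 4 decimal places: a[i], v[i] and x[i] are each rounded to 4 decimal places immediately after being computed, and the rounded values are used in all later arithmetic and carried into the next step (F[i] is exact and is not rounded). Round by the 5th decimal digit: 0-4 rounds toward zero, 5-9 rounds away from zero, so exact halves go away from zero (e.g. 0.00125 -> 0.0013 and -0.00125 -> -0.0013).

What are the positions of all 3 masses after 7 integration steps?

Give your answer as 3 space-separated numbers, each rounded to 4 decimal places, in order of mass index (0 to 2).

Step 0: x=[6.0000 9.0000 13.0000] v=[0.0000 0.0000 0.0000]
Step 1: x=[5.6250 9.1250 13.0000] v=[-1.5000 0.5000 0.0000]
Step 2: x=[4.9844 9.2969 13.0156] v=[-2.5625 0.6875 0.0625]
Step 3: x=[4.2598 9.3946 13.0664] v=[-2.8985 0.3906 0.2032]
Step 4: x=[3.6446 9.3094 13.1582] v=[-2.4610 -0.3409 0.3673]
Step 5: x=[3.2819 8.9972 13.2689] v=[-1.4509 -1.2489 0.4429]
Step 6: x=[3.2234 8.5045 13.3457] v=[-0.2342 -1.9707 0.3071]
Step 7: x=[3.4221 7.9568 13.3173] v=[0.7947 -2.1907 -0.1135]

Answer: 3.4221 7.9568 13.3173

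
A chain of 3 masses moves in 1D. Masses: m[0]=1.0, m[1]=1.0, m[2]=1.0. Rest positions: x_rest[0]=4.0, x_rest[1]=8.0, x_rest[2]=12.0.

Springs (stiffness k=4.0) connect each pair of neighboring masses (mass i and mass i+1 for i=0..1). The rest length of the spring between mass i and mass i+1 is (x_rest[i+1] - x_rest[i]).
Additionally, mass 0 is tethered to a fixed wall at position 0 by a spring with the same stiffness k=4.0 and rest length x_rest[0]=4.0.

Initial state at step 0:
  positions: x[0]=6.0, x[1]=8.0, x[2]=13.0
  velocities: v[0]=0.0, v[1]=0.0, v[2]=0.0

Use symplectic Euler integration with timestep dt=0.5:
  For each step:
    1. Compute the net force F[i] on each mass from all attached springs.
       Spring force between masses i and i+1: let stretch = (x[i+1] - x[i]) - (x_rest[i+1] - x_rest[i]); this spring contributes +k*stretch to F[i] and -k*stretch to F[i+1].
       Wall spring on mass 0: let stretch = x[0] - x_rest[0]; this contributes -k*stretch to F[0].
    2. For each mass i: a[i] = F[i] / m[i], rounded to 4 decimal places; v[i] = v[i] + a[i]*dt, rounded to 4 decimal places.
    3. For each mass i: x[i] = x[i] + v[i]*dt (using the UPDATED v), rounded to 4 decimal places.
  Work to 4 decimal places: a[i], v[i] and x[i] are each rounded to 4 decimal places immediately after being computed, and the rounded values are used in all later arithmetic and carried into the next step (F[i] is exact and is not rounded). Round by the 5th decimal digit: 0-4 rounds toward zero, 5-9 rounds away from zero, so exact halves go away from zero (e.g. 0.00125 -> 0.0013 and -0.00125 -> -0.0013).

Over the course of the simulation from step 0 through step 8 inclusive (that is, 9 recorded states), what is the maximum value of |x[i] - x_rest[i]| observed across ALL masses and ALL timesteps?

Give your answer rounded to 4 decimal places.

Step 0: x=[6.0000 8.0000 13.0000] v=[0.0000 0.0000 0.0000]
Step 1: x=[2.0000 11.0000 12.0000] v=[-8.0000 6.0000 -2.0000]
Step 2: x=[5.0000 6.0000 14.0000] v=[6.0000 -10.0000 4.0000]
Step 3: x=[4.0000 8.0000 12.0000] v=[-2.0000 4.0000 -4.0000]
Step 4: x=[3.0000 10.0000 10.0000] v=[-2.0000 4.0000 -4.0000]
Step 5: x=[6.0000 5.0000 12.0000] v=[6.0000 -10.0000 4.0000]
Step 6: x=[2.0000 8.0000 11.0000] v=[-8.0000 6.0000 -2.0000]
Step 7: x=[2.0000 8.0000 11.0000] v=[0.0000 0.0000 0.0000]
Step 8: x=[6.0000 5.0000 12.0000] v=[8.0000 -6.0000 2.0000]
Max displacement = 3.0000

Answer: 3.0000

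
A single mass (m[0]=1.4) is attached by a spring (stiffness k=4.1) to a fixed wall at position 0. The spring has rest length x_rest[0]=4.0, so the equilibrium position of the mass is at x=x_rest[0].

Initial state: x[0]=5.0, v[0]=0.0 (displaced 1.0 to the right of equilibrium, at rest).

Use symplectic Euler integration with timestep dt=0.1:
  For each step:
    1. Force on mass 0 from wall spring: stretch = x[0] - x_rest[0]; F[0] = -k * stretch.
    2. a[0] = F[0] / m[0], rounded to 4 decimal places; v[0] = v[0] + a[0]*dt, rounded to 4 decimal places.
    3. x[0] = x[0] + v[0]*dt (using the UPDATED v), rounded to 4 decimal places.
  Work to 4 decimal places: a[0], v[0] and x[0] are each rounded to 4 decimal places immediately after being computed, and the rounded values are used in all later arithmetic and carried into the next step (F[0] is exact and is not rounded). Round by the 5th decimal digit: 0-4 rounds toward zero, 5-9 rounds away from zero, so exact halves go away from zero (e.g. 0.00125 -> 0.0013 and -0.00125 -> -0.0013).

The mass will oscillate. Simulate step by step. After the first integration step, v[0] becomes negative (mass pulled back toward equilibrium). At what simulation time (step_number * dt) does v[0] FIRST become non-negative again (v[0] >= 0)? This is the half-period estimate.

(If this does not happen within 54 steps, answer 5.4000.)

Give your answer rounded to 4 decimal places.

Answer: 1.9000

Derivation:
Step 0: x=[5.0000] v=[0.0000]
Step 1: x=[4.9707] v=[-0.2929]
Step 2: x=[4.9130] v=[-0.5772]
Step 3: x=[4.8285] v=[-0.8446]
Step 4: x=[4.7198] v=[-1.0872]
Step 5: x=[4.5900] v=[-1.2980]
Step 6: x=[4.4429] v=[-1.4708]
Step 7: x=[4.2829] v=[-1.6005]
Step 8: x=[4.1146] v=[-1.6834]
Step 9: x=[3.9429] v=[-1.7170]
Step 10: x=[3.7729] v=[-1.7003]
Step 11: x=[3.6095] v=[-1.6338]
Step 12: x=[3.4576] v=[-1.5194]
Step 13: x=[3.3215] v=[-1.3606]
Step 14: x=[3.2053] v=[-1.1619]
Step 15: x=[3.1124] v=[-0.9292]
Step 16: x=[3.0455] v=[-0.6693]
Step 17: x=[3.0065] v=[-0.3898]
Step 18: x=[2.9966] v=[-0.0989]
Step 19: x=[3.0161] v=[0.1950]
First v>=0 after going negative at step 19, time=1.9000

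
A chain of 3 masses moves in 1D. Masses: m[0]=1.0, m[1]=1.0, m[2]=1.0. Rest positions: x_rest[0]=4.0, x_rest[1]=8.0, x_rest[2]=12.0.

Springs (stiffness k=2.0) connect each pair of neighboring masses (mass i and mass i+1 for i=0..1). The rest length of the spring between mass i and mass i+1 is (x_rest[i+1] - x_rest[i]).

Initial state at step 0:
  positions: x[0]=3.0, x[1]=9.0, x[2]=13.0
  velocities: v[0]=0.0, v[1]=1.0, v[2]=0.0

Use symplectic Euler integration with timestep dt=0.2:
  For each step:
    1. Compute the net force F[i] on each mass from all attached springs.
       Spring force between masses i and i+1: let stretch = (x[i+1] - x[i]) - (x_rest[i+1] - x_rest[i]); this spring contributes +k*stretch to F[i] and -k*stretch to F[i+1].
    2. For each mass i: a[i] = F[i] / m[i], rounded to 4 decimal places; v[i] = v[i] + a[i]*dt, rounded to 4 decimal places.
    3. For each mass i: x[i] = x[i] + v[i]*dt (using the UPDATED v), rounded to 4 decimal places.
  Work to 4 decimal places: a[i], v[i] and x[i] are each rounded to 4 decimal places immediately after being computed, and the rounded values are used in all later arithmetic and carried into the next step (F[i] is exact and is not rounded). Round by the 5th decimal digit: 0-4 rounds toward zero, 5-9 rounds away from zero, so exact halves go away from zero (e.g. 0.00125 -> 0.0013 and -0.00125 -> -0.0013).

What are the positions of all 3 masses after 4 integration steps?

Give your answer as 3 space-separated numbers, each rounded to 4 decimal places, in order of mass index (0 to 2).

Answer: 4.3886 8.4380 12.9735

Derivation:
Step 0: x=[3.0000 9.0000 13.0000] v=[0.0000 1.0000 0.0000]
Step 1: x=[3.1600 9.0400 13.0000] v=[0.8000 0.2000 0.0000]
Step 2: x=[3.4704 8.9264 13.0032] v=[1.5520 -0.5680 0.0160]
Step 3: x=[3.8973 8.7025 13.0003] v=[2.1344 -1.1197 -0.0147]
Step 4: x=[4.3886 8.4380 12.9735] v=[2.4565 -1.3227 -0.1338]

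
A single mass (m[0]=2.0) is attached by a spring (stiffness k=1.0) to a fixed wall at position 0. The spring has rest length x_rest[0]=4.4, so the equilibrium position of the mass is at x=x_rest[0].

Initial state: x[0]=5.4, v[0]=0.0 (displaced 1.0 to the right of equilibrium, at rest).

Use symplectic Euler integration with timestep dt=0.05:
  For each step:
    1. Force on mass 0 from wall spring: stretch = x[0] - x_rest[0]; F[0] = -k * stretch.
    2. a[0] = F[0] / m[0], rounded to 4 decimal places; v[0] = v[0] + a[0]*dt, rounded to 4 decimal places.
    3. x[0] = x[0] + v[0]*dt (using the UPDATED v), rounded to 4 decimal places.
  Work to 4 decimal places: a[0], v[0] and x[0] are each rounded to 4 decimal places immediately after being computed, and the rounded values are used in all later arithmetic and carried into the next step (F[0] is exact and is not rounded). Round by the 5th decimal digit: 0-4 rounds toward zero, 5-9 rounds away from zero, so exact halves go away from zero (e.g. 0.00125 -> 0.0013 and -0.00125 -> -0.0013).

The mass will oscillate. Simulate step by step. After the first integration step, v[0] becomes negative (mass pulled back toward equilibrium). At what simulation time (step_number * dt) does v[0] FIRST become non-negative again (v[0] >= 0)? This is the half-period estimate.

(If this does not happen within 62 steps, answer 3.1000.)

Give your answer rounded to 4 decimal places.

Step 0: x=[5.4000] v=[0.0000]
Step 1: x=[5.3988] v=[-0.0250]
Step 2: x=[5.3963] v=[-0.0500]
Step 3: x=[5.3926] v=[-0.0749]
Step 4: x=[5.3876] v=[-0.0997]
Step 5: x=[5.3814] v=[-0.1244]
Step 6: x=[5.3740] v=[-0.1489]
Step 7: x=[5.3653] v=[-0.1733]
Step 8: x=[5.3554] v=[-0.1974]
Step 9: x=[5.3443] v=[-0.2213]
Step 10: x=[5.3321] v=[-0.2449]
Step 11: x=[5.3187] v=[-0.2682]
Step 12: x=[5.3041] v=[-0.2912]
Step 13: x=[5.2884] v=[-0.3138]
Step 14: x=[5.2716] v=[-0.3360]
Step 15: x=[5.2537] v=[-0.3578]
Step 16: x=[5.2347] v=[-0.3791]
Step 17: x=[5.2147] v=[-0.4000]
Step 18: x=[5.1937] v=[-0.4204]
Step 19: x=[5.1717] v=[-0.4402]
Step 20: x=[5.1487] v=[-0.4595]
Step 21: x=[5.1248] v=[-0.4782]
Step 22: x=[5.1000] v=[-0.4963]
Step 23: x=[5.0743] v=[-0.5138]
Step 24: x=[5.0478] v=[-0.5307]
Step 25: x=[5.0205] v=[-0.5469]
Step 26: x=[4.9924] v=[-0.5624]
Step 27: x=[4.9635] v=[-0.5772]
Step 28: x=[4.9339] v=[-0.5913]
Step 29: x=[4.9037] v=[-0.6047]
Step 30: x=[4.8728] v=[-0.6173]
Step 31: x=[4.8413] v=[-0.6291]
Step 32: x=[4.8093] v=[-0.6401]
Step 33: x=[4.7768] v=[-0.6503]
Step 34: x=[4.7438] v=[-0.6597]
Step 35: x=[4.7104] v=[-0.6683]
Step 36: x=[4.6766] v=[-0.6761]
Step 37: x=[4.6425] v=[-0.6830]
Step 38: x=[4.6080] v=[-0.6891]
Step 39: x=[4.5733] v=[-0.6943]
Step 40: x=[4.5384] v=[-0.6986]
Step 41: x=[4.5033] v=[-0.7021]
Step 42: x=[4.4681] v=[-0.7047]
Step 43: x=[4.4328] v=[-0.7064]
Step 44: x=[4.3974] v=[-0.7072]
Step 45: x=[4.3620] v=[-0.7071]
Step 46: x=[4.3267] v=[-0.7062]
Step 47: x=[4.2915] v=[-0.7044]
Step 48: x=[4.2564] v=[-0.7017]
Step 49: x=[4.2215] v=[-0.6981]
Step 50: x=[4.1868] v=[-0.6936]
Step 51: x=[4.1524] v=[-0.6883]
Step 52: x=[4.1183] v=[-0.6821]
Step 53: x=[4.0845] v=[-0.6751]
Step 54: x=[4.0511] v=[-0.6672]
Step 55: x=[4.0182] v=[-0.6585]
Step 56: x=[3.9858] v=[-0.6490]
Step 57: x=[3.9539] v=[-0.6386]
Step 58: x=[3.9225] v=[-0.6274]
Step 59: x=[3.8917] v=[-0.6155]
Step 60: x=[3.8616] v=[-0.6028]
Step 61: x=[3.8321] v=[-0.5893]
Step 62: x=[3.8033] v=[-0.5751]
v[0] did not become non-negative within 62 steps; using fallback time=3.1000

Answer: 3.1000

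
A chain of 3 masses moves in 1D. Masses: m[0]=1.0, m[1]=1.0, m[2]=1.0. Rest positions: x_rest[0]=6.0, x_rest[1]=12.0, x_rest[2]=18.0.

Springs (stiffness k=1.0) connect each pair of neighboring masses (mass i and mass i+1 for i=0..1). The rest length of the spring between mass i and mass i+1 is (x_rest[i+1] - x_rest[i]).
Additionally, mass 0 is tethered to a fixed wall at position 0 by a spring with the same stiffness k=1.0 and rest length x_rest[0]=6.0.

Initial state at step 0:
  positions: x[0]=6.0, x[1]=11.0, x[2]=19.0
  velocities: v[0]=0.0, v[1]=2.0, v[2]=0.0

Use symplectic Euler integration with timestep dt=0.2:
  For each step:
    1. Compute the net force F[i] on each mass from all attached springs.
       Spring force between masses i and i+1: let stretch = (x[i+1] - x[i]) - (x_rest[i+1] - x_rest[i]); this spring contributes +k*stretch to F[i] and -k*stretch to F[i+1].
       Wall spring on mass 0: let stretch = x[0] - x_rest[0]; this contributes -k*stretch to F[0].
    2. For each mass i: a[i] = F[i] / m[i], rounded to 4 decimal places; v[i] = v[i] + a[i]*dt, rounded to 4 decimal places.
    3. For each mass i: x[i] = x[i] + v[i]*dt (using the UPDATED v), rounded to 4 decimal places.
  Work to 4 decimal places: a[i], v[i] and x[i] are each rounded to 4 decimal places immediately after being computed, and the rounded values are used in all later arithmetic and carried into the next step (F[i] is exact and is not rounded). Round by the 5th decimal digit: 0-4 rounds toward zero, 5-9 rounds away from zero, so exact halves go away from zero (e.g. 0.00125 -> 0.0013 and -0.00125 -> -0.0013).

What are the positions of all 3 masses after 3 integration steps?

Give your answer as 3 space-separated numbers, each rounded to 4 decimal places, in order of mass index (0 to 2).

Answer: 5.8602 12.7256 18.6212

Derivation:
Step 0: x=[6.0000 11.0000 19.0000] v=[0.0000 2.0000 0.0000]
Step 1: x=[5.9600 11.5200 18.9200] v=[-0.2000 2.6000 -0.4000]
Step 2: x=[5.9040 12.1136 18.7840] v=[-0.2800 2.9680 -0.6800]
Step 3: x=[5.8602 12.7256 18.6212] v=[-0.2189 3.0602 -0.8141]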